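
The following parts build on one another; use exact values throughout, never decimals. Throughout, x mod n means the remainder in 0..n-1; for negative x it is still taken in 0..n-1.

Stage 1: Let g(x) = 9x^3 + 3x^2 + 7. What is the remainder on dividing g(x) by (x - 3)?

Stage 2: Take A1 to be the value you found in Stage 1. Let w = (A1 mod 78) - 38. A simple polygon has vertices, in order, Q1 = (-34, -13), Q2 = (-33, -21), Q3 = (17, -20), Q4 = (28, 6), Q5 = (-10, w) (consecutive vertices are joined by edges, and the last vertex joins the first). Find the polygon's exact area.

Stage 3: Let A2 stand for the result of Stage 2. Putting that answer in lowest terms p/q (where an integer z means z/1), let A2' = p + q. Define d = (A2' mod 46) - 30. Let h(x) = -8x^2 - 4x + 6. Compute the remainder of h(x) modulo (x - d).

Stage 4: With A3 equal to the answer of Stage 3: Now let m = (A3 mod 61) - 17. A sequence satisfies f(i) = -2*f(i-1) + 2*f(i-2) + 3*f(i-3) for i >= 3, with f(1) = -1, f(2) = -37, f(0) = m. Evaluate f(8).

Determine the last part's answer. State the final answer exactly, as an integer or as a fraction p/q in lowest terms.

Stage 1: remainder = value at the root: 9*(3)^3 + 3*(3)^2 + 7 = (243) + (27) + (7) = 277; answer 277
Stage 2: A1 = 277; w = 5; cross terms: (-34*-21 - -33*-13)=285, (-33*-20 - 17*-21)=1017, (17*6 - 28*-20)=662, (28*5 - -10*6)=200, (-10*-13 - -34*5)=300; twice the area = |2464| = 2464; area = 1232; answer 1232
Stage 3: A2 = 1232; threaded value p + q = 1233; d = 7; remainder = value at the root: -8*(7)^2 - 4*(7)^1 + 6 = (-392) + (-28) + (6) = -414; answer -414
Stage 4: A3 = -414; m = -4; f(3) = -2*(-37) + 2*(-1) + 3*(-4) = 60; iterating: f(3)=60, f(4)=-197, f(5)=403, f(6)=-1020, f(7)=2255, f(8)=-5341; answer -5341

-5341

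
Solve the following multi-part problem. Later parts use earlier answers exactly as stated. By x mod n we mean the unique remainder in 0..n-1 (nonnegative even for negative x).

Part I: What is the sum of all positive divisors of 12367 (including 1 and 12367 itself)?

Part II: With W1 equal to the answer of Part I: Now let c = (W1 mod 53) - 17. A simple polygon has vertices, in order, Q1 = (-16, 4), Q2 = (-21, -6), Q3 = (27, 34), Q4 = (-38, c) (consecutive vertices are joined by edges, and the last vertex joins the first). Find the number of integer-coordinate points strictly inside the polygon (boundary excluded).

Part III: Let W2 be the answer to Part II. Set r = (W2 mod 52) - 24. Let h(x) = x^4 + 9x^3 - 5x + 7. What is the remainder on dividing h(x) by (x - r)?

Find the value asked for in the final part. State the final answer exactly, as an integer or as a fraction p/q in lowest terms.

-611

Part I: 12367 = 83 * 149; sigma = (1 + 83) * (1 + 149) = 84 * 150 = 12600; answer 12600
Part II: W1 = 12600; c = 22; cross terms: (-16*-6 - -21*4)=180, (-21*34 - 27*-6)=-552, (27*22 - -38*34)=1886, (-38*4 - -16*22)=200; twice the area = |1714| = 1714; area = 857; boundary points = 5 + 8 + 1 + 2 = 16; strictly interior points = area - boundary/2 + 1 = 850; answer 850
Part III: W2 = 850; r = -6; remainder = value at the root: 1*(-6)^4 + 9*(-6)^3 - 5*(-6)^1 + 7 = (1296) + (-1944) + (30) + (7) = -611; answer -611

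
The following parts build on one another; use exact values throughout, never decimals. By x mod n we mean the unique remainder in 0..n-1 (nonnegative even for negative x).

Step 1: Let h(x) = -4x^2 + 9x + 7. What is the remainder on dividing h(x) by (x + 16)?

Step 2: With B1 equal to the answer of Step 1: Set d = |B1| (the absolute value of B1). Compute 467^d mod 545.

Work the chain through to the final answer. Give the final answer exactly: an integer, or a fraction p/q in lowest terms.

217

Step 1: remainder = value at the root: -4*(-16)^2 + 9*(-16)^1 + 7 = (-1024) + (-144) + (7) = -1161; answer -1161
Step 2: B1 = -1161; d = 1161; squarings mod 545: 467^1=467, 467^2=89, 467^4=291, 467^8=206, 467^16=471, 467^32=26, 467^64=131, 467^128=266, 467^256=451, 467^512=116, 467^1024=376; 467^1161 = 467^1 * 467^8 * 467^128 * 467^1024 = 217 (mod 545); answer 217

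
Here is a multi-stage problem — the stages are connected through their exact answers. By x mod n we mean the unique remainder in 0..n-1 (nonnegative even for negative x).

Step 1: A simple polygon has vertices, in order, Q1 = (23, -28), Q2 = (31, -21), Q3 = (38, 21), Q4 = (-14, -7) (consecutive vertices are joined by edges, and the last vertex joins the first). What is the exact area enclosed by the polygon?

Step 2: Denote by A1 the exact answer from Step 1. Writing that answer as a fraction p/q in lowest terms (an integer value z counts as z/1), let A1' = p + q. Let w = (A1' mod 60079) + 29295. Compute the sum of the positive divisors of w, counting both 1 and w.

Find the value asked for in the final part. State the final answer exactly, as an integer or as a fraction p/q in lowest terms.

62496

Step 1: cross terms: (23*-21 - 31*-28)=385, (31*21 - 38*-21)=1449, (38*-7 - -14*21)=28, (-14*-28 - 23*-7)=553; twice the area = |2415| = 2415; area = 2415/2; answer 2415/2
Step 2: A1 = 2415/2; threaded value p + q = 2417; w = 31712; 31712 = 2^5 * 991; sigma = (1 + 2 + 4 + 8 + 16 + 32) * (1 + 991) = 63 * 992 = 62496; answer 62496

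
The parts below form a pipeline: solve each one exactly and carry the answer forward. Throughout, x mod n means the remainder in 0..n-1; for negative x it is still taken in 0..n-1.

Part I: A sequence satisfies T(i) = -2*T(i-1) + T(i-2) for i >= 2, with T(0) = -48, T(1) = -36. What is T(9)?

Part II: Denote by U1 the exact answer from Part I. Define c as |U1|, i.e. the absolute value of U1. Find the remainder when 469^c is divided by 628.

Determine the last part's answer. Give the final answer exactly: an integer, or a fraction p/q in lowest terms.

Part I: T(2) = -2*(-36) + 1*(-48) = 24; iterating: T(2)=24, T(3)=-84, T(4)=192, T(5)=-468, T(6)=1128, T(7)=-2724, T(8)=6576, T(9)=-15876; answer -15876
Part II: U1 = -15876; c = 15876; squarings mod 628: 469^1=469, 469^2=161, 469^4=173, 469^8=413, 469^16=381, 469^32=93, 469^64=485, 469^128=353, 469^256=265, 469^512=517, 469^1024=389, 469^2048=601, 469^4096=101, 469^8192=153; 469^15876 = 469^4 * 469^512 * 469^1024 * 469^2048 * 469^4096 * 469^8192 = 381 (mod 628); answer 381

381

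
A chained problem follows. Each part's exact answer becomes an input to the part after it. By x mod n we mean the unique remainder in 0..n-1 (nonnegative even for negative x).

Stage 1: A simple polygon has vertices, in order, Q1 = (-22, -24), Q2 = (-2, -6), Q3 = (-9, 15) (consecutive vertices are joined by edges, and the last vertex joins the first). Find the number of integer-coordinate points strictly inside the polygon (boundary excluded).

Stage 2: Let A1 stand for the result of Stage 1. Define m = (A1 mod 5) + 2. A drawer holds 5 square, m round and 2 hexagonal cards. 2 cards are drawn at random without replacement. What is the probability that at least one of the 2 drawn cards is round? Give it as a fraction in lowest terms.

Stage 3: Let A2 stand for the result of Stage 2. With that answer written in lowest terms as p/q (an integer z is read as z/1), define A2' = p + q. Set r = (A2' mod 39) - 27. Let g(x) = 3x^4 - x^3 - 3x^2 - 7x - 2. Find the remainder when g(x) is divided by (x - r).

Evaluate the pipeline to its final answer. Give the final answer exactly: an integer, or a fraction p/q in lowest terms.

Stage 1: cross terms: (-22*-6 - -2*-24)=84, (-2*15 - -9*-6)=-84, (-9*-24 - -22*15)=546; twice the area = |546| = 546; area = 273; boundary points = 2 + 7 + 13 = 22; strictly interior points = area - boundary/2 + 1 = 263; answer 263
Stage 2: A1 = 263; m = 5; total draws C(12,2) = 66; complement C(7,2) = 21; favorable 66 - 21 = 45; P = 15/22; answer 15/22
Stage 3: A2 = 15/22; threaded value p + q = 37; r = 10; remainder = value at the root: 3*(10)^4 - 1*(10)^3 - 3*(10)^2 - 7*(10)^1 - 2 = (30000) + (-1000) + (-300) + (-70) + (-2) = 28628; answer 28628

28628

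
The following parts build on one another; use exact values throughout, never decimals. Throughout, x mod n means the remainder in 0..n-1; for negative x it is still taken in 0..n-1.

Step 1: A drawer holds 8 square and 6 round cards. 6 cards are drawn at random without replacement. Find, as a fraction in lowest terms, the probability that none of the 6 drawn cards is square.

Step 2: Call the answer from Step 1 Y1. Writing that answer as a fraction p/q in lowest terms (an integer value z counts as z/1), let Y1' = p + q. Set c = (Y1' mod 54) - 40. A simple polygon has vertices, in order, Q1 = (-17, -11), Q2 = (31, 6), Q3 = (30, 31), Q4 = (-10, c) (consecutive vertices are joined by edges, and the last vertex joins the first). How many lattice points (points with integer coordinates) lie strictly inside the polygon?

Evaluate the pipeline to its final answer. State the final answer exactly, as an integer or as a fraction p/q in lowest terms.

Step 1: total draws C(14,6) = 3003; favorable C(6,6) = 1; P = 1/3003; answer 1/3003
Step 2: Y1 = 1/3003; threaded value p + q = 3004; c = -6; cross terms: (-17*6 - 31*-11)=239, (31*31 - 30*6)=781, (30*-6 - -10*31)=130, (-10*-11 - -17*-6)=8; twice the area = |1158| = 1158; area = 579; boundary points = 1 + 1 + 1 + 1 = 4; strictly interior points = area - boundary/2 + 1 = 578; answer 578

578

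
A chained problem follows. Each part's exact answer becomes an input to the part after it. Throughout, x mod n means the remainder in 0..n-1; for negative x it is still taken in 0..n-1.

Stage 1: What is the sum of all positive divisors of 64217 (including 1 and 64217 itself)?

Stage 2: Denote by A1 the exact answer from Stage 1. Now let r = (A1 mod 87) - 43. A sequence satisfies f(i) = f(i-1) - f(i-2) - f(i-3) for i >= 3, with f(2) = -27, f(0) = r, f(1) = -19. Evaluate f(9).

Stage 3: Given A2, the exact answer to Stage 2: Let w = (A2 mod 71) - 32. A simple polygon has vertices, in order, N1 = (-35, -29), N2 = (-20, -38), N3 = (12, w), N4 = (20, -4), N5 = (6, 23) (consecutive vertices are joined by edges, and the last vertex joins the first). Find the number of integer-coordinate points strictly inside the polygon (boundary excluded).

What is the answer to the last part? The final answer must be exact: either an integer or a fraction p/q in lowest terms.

1050

Stage 1: 64217 is prime, so its only divisors are 1 and 64217; sigma = 1 + 64217 = 64218; answer 64218
Stage 2: A1 = 64218; r = -31; f(3) = 1*(-27) - 1*(-19) - 1*(-31) = 23; iterating: f(3)=23, f(4)=69, f(5)=73, f(6)=-19, f(7)=-161, f(8)=-215, f(9)=-35; answer -35
Stage 3: A2 = -35; w = 4; cross terms: (-35*-38 - -20*-29)=750, (-20*4 - 12*-38)=376, (12*-4 - 20*4)=-128, (20*23 - 6*-4)=484, (6*-29 - -35*23)=631; twice the area = |2113| = 2113; area = 2113/2; boundary points = 3 + 2 + 8 + 1 + 1 = 15; strictly interior points = area - boundary/2 + 1 = 1050; answer 1050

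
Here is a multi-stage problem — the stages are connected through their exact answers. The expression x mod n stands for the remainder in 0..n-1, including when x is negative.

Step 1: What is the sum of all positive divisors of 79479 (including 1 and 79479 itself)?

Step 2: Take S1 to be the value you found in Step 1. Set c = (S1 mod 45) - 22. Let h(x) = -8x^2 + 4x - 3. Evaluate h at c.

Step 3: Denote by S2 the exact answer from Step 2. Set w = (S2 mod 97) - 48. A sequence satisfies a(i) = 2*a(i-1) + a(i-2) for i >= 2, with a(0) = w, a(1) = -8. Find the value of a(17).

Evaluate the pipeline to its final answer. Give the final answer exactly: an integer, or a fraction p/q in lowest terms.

6914776

Step 1: 79479 = 3^2 * 8831; sigma = (1 + 3 + 9) * (1 + 8831) = 13 * 8832 = 114816; answer 114816
Step 2: S1 = 114816; c = -1; -8*(-1)^2 + 4*(-1)^1 - 3 = (-8) + (-4) + (-3) = -15; answer -15
Step 3: S2 = -15; w = 34; a(2) = 2*(-8) + 1*(34) = 18; iterating: a(2)=18, a(3)=28, a(4)=74, a(5)=176, a(6)=426, a(7)=1028, a(8)=2482, a(9)=5992, a(10)=14466, a(11)=34924, a(12)=84314, a(13)=203552, a(14)=491418, a(15)=1186388, a(16)=2864194, a(17)=6914776; answer 6914776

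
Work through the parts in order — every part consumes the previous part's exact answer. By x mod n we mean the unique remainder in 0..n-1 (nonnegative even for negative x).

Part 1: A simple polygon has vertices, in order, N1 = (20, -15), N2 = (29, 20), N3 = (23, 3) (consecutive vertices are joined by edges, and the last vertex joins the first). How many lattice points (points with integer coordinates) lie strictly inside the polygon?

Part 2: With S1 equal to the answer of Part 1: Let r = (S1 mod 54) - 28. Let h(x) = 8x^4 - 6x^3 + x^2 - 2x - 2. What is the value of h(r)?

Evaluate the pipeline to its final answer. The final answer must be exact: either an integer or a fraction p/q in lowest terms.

15

Part 1: cross terms: (20*20 - 29*-15)=835, (29*3 - 23*20)=-373, (23*-15 - 20*3)=-405; twice the area = |57| = 57; area = 57/2; boundary points = 1 + 1 + 3 = 5; strictly interior points = area - boundary/2 + 1 = 27; answer 27
Part 2: S1 = 27; r = -1; 8*(-1)^4 - 6*(-1)^3 + 1*(-1)^2 - 2*(-1)^1 - 2 = (8) + (6) + (1) + (2) + (-2) = 15; answer 15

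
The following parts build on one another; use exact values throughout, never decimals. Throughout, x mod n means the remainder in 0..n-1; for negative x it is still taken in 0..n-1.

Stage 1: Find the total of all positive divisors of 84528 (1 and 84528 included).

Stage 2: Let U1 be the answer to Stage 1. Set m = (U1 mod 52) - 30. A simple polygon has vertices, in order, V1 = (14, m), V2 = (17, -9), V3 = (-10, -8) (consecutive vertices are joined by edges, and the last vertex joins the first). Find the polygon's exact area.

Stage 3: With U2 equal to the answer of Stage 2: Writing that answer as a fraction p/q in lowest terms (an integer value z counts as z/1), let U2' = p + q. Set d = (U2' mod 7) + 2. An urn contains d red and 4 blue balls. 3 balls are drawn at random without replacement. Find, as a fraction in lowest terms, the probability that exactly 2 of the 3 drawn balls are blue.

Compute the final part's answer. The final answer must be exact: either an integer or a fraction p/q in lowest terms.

Stage 1: 84528 = 2^4 * 3^2 * 587; sigma = (1 + 2 + 4 + 8 + 16) * (1 + 3 + 9) * (1 + 587) = 31 * 13 * 588 = 236964; answer 236964
Stage 2: U1 = 236964; m = -30; cross terms: (14*-9 - 17*-30)=384, (17*-8 - -10*-9)=-226, (-10*-30 - 14*-8)=412; twice the area = |570| = 570; area = 285; answer 285
Stage 3: U2 = 285; threaded value p + q = 286; d = 8; total draws C(12,3) = 220; favorable C(4,2)*C(8,1) = 48; P = 12/55; answer 12/55

12/55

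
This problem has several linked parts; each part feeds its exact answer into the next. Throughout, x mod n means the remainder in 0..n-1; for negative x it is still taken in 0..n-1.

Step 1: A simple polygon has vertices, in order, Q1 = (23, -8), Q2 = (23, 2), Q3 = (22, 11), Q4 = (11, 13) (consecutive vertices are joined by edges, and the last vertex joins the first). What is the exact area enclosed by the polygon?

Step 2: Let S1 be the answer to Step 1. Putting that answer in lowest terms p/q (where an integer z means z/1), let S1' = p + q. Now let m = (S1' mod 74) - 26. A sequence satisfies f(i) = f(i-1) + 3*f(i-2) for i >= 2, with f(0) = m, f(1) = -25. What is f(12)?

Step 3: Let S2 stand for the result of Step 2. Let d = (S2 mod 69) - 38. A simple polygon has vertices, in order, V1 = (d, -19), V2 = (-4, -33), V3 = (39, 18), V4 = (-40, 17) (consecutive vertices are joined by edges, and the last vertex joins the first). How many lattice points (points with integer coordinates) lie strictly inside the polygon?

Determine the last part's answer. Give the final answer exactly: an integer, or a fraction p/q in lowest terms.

1789

Step 1: cross terms: (23*2 - 23*-8)=230, (23*11 - 22*2)=209, (22*13 - 11*11)=165, (11*-8 - 23*13)=-387; twice the area = |217| = 217; area = 217/2; answer 217/2
Step 2: S1 = 217/2; threaded value p + q = 219; m = 45; f(2) = 1*(-25) + 3*(45) = 110; iterating: f(2)=110, f(3)=35, f(4)=365, f(5)=470, f(6)=1565, f(7)=2975, f(8)=7670, f(9)=16595, f(10)=39605, f(11)=89390, f(12)=208205; answer 208205
Step 3: S2 = 208205; d = -6; cross terms: (-6*-33 - -4*-19)=122, (-4*18 - 39*-33)=1215, (39*17 - -40*18)=1383, (-40*-19 - -6*17)=862; twice the area = |3582| = 3582; area = 1791; boundary points = 2 + 1 + 1 + 2 = 6; strictly interior points = area - boundary/2 + 1 = 1789; answer 1789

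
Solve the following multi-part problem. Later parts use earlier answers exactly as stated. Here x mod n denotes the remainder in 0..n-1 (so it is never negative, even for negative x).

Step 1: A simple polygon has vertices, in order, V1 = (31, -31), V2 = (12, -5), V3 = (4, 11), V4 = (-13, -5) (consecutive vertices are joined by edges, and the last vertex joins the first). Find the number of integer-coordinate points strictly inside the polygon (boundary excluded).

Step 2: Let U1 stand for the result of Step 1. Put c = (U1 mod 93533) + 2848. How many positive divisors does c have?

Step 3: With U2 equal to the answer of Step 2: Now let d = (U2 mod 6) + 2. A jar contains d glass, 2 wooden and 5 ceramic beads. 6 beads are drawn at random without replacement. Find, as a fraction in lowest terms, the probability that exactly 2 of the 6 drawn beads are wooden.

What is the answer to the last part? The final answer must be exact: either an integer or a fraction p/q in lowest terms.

3/11

Step 1: cross terms: (31*-5 - 12*-31)=217, (12*11 - 4*-5)=152, (4*-5 - -13*11)=123, (-13*-31 - 31*-5)=558; twice the area = |1050| = 1050; area = 525; boundary points = 1 + 8 + 1 + 2 = 12; strictly interior points = area - boundary/2 + 1 = 520; answer 520
Step 2: U1 = 520; c = 3368; 3368 = 2^3 * 421; number of divisors = (3+1) * (1+1) = 8; answer 8
Step 3: U2 = 8; d = 4; total draws C(11,6) = 462; favorable C(2,2)*C(9,4) = 126; P = 3/11; answer 3/11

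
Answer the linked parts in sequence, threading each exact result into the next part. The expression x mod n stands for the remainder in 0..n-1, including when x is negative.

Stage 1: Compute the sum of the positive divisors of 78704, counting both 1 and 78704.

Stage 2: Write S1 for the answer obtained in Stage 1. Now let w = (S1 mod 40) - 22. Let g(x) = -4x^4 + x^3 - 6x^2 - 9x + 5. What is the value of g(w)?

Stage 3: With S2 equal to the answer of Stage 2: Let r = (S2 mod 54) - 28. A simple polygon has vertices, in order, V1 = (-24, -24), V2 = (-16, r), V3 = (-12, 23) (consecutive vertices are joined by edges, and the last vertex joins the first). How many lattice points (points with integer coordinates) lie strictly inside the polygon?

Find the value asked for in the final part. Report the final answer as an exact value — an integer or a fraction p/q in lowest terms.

Stage 1: 78704 = 2^4 * 4919; sigma = (1 + 2 + 4 + 8 + 16) * (1 + 4919) = 31 * 4920 = 152520; answer 152520
Stage 2: S1 = 152520; w = -22; -4*(-22)^4 + 1*(-22)^3 - 6*(-22)^2 - 9*(-22)^1 + 5 = (-937024) + (-10648) + (-2904) + (198) + (5) = -950373; answer -950373
Stage 3: S2 = -950373; r = -1; cross terms: (-24*-1 - -16*-24)=-360, (-16*23 - -12*-1)=-380, (-12*-24 - -24*23)=840; twice the area = |100| = 100; area = 50; boundary points = 1 + 4 + 1 = 6; strictly interior points = area - boundary/2 + 1 = 48; answer 48

48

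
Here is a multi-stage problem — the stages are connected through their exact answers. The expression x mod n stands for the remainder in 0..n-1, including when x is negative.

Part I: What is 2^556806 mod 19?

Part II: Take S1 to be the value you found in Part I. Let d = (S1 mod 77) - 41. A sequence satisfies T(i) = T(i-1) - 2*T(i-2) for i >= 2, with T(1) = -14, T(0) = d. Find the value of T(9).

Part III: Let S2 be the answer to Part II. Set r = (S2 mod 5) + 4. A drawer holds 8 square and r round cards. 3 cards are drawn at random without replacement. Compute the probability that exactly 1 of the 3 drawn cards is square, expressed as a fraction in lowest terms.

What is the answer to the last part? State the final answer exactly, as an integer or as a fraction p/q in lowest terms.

24/65

Part I: squarings mod 19: 2^1=2, 2^2=4, 2^4=16, 2^8=9, 2^16=5, 2^32=6, 2^64=17, 2^128=4, 2^256=16, 2^512=9, 2^1024=5, 2^2048=6, 2^4096=17, 2^8192=4, 2^16384=16, 2^32768=9, 2^65536=5, 2^131072=6, 2^262144=17, 2^524288=4; 2^556806 = 2^2 * 2^4 * 2^256 * 2^512 * 2^1024 * 2^2048 * 2^4096 * 2^8192 * 2^16384 * 2^524288 = 11 (mod 19); answer 11
Part II: S1 = 11; d = -30; T(2) = 1*(-14) - 2*(-30) = 46; iterating: T(2)=46, T(3)=74, T(4)=-18, T(5)=-166, T(6)=-130, T(7)=202, T(8)=462, T(9)=58; answer 58
Part III: S2 = 58; r = 7; total draws C(15,3) = 455; favorable C(8,1)*C(7,2) = 168; P = 24/65; answer 24/65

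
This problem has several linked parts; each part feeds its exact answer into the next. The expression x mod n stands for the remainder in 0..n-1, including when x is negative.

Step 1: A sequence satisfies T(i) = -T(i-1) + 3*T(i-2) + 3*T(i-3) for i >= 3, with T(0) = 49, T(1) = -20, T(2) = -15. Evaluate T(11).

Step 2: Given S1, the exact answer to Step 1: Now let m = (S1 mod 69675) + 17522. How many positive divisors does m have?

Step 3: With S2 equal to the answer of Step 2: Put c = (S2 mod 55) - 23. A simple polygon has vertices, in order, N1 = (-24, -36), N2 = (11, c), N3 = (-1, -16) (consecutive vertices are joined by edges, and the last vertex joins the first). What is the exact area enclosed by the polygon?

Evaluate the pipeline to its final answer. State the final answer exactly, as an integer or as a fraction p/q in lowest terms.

Step 1: T(3) = -1*(-15) + 3*(-20) + 3*(49) = 102; iterating: T(3)=102, T(4)=-207, T(5)=468, T(6)=-783, T(7)=1566, T(8)=-2511, T(9)=4860, T(10)=-7695, T(11)=14742; answer 14742
Step 2: S1 = 14742; m = 32264; 32264 = 2^3 * 37 * 109; number of divisors = (3+1) * (1+1) * (1+1) = 16; answer 16
Step 3: S2 = 16; c = -7; cross terms: (-24*-7 - 11*-36)=564, (11*-16 - -1*-7)=-183, (-1*-36 - -24*-16)=-348; twice the area = |33| = 33; area = 33/2; answer 33/2

33/2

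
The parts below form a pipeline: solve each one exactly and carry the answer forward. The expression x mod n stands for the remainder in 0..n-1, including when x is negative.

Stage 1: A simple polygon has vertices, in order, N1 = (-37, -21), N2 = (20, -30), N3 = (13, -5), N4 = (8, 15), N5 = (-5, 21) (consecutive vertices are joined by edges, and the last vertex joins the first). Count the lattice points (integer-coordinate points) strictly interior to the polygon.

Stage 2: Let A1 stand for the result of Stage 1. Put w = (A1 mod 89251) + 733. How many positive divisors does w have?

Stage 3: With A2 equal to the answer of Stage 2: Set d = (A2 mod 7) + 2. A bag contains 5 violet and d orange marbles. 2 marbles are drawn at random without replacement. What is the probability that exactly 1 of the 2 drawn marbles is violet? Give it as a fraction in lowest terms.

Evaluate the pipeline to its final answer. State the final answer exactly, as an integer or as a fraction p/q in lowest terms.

15/28

Stage 1: cross terms: (-37*-30 - 20*-21)=1530, (20*-5 - 13*-30)=290, (13*15 - 8*-5)=235, (8*21 - -5*15)=243, (-5*-21 - -37*21)=882; twice the area = |3180| = 3180; area = 1590; boundary points = 3 + 1 + 5 + 1 + 2 = 12; strictly interior points = area - boundary/2 + 1 = 1585; answer 1585
Stage 2: A1 = 1585; w = 2318; 2318 = 2 * 19 * 61; number of divisors = (1+1) * (1+1) * (1+1) = 8; answer 8
Stage 3: A2 = 8; d = 3; total draws C(8,2) = 28; favorable C(5,1)*C(3,1) = 15; P = 15/28; answer 15/28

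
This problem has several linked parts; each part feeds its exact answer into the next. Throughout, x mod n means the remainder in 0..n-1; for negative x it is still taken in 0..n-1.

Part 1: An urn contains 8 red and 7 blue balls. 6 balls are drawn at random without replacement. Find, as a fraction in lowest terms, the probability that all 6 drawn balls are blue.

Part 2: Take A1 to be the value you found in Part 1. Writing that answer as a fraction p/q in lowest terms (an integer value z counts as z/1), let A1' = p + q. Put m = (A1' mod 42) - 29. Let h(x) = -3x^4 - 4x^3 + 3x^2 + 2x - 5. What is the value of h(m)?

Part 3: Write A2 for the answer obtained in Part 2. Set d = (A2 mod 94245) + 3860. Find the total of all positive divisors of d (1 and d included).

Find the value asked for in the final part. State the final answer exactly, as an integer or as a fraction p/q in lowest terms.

185136

Part 1: total draws C(15,6) = 5005; favorable C(7,6) = 7; P = 1/715; answer 1/715
Part 2: A1 = 1/715; threaded value p + q = 716; m = -27; -3*(-27)^4 - 4*(-27)^3 + 3*(-27)^2 + 2*(-27)^1 - 5 = (-1594323) + (78732) + (2187) + (-54) + (-5) = -1513463; answer -1513463
Part 3: A2 = -1513463; d = 92562; 92562 = 2 * 3 * 15427; sigma = (1 + 2) * (1 + 3) * (1 + 15427) = 3 * 4 * 15428 = 185136; answer 185136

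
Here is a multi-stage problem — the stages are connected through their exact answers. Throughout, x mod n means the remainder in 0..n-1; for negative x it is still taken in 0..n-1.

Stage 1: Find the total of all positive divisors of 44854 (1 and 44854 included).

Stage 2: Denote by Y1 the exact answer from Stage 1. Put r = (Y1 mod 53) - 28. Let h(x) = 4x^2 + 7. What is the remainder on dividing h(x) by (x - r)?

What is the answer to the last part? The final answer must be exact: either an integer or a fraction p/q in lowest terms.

791

Stage 1: 44854 = 2 * 41 * 547; sigma = (1 + 2) * (1 + 41) * (1 + 547) = 3 * 42 * 548 = 69048; answer 69048
Stage 2: Y1 = 69048; r = 14; remainder = value at the root: 4*(14)^2 + 7 = (784) + (7) = 791; answer 791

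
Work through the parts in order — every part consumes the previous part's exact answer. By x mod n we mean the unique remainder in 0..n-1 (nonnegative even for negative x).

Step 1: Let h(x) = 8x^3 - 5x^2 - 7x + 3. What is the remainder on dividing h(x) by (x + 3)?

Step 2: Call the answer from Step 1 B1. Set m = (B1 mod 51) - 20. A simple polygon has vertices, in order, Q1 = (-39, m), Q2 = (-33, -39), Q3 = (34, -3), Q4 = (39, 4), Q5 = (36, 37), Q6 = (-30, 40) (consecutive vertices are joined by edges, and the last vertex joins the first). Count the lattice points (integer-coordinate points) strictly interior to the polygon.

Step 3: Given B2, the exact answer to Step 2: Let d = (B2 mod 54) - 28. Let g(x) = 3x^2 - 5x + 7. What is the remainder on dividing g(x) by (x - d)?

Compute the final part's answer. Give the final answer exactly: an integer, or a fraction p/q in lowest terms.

Step 1: remainder = value at the root: 8*(-3)^3 - 5*(-3)^2 - 7*(-3)^1 + 3 = (-216) + (-45) + (21) + (3) = -237; answer -237
Step 2: B1 = -237; m = -2; cross terms: (-39*-39 - -33*-2)=1455, (-33*-3 - 34*-39)=1425, (34*4 - 39*-3)=253, (39*37 - 36*4)=1299, (36*40 - -30*37)=2550, (-30*-2 - -39*40)=1620; twice the area = |8602| = 8602; area = 4301; boundary points = 1 + 1 + 1 + 3 + 3 + 3 = 12; strictly interior points = area - boundary/2 + 1 = 4296; answer 4296
Step 3: B2 = 4296; d = 2; remainder = value at the root: 3*(2)^2 - 5*(2)^1 + 7 = (12) + (-10) + (7) = 9; answer 9

9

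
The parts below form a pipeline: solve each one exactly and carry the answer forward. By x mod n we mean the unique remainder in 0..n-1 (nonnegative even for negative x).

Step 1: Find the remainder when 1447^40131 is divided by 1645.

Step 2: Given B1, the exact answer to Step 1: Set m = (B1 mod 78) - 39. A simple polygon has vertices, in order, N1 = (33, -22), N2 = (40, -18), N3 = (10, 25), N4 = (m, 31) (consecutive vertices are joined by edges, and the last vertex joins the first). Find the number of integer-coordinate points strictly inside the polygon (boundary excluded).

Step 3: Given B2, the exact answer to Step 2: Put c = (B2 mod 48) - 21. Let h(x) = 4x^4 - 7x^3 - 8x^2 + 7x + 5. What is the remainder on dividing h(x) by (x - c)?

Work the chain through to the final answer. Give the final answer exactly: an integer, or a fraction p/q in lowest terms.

1699651

Step 1: squarings mod 1645: 1447^1=1447, 1447^2=1369, 1447^4=506, 1447^8=1061, 1447^16=541, 1447^32=1516, 1447^64=191, 1447^128=291, 1447^256=786, 1447^512=921, 1447^1024=1066, 1447^2048=1306, 1447^4096=1416, 1447^8192=1446, 1447^16384=121, 1447^32768=1481; 1447^40131 = 1447^1 * 1447^2 * 1447^64 * 1447^128 * 1447^1024 * 1447^2048 * 1447^4096 * 1447^32768 = 1098 (mod 1645); answer 1098
Step 2: B1 = 1098; m = -33; cross terms: (33*-18 - 40*-22)=286, (40*25 - 10*-18)=1180, (10*31 - -33*25)=1135, (-33*-22 - 33*31)=-297; twice the area = |2304| = 2304; area = 1152; boundary points = 1 + 1 + 1 + 1 = 4; strictly interior points = area - boundary/2 + 1 = 1151; answer 1151
Step 3: B2 = 1151; c = 26; remainder = value at the root: 4*(26)^4 - 7*(26)^3 - 8*(26)^2 + 7*(26)^1 + 5 = (1827904) + (-123032) + (-5408) + (182) + (5) = 1699651; answer 1699651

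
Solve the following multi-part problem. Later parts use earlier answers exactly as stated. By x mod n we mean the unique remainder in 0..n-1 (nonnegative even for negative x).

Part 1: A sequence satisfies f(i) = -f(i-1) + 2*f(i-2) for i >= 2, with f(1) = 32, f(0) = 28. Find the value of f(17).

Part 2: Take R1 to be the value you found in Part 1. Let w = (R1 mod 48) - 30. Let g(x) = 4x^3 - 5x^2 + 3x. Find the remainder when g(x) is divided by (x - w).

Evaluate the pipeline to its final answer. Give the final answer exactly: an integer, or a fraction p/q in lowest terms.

Part 1: f(2) = -1*(32) + 2*(28) = 24; iterating: f(2)=24, f(3)=40, f(4)=8, f(5)=72, f(6)=-56, f(7)=200, f(8)=-312, f(9)=712, f(10)=-1336, f(11)=2760, f(12)=-5432, f(13)=10952, f(14)=-21816, f(15)=43720, f(16)=-87352, f(17)=174792; answer 174792
Part 2: R1 = 174792; w = -6; remainder = value at the root: 4*(-6)^3 - 5*(-6)^2 + 3*(-6)^1 = (-864) + (-180) + (-18) = -1062; answer -1062

-1062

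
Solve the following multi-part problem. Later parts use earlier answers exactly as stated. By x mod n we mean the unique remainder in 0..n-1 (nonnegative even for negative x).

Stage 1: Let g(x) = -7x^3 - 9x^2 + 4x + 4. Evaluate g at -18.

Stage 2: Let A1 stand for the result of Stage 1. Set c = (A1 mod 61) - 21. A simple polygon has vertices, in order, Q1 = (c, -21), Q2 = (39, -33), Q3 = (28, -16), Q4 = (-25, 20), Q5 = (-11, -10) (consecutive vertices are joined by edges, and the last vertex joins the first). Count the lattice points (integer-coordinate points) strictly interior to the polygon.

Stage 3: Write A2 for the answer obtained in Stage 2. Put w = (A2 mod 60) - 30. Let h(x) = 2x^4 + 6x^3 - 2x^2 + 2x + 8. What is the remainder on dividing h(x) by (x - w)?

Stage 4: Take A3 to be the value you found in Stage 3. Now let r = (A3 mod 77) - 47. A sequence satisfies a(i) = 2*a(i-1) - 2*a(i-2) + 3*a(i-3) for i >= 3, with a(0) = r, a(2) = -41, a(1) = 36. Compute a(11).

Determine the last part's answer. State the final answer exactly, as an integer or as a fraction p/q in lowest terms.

-1573

Stage 1: -7*(-18)^3 - 9*(-18)^2 + 4*(-18)^1 + 4 = (40824) + (-2916) + (-72) + (4) = 37840; answer 37840
Stage 2: A1 = 37840; c = -1; cross terms: (-1*-33 - 39*-21)=852, (39*-16 - 28*-33)=300, (28*20 - -25*-16)=160, (-25*-10 - -11*20)=470, (-11*-21 - -1*-10)=221; twice the area = |2003| = 2003; area = 2003/2; boundary points = 4 + 1 + 1 + 2 + 1 = 9; strictly interior points = area - boundary/2 + 1 = 998; answer 998
Stage 3: A2 = 998; w = 8; remainder = value at the root: 2*(8)^4 + 6*(8)^3 - 2*(8)^2 + 2*(8)^1 + 8 = (8192) + (3072) + (-128) + (16) + (8) = 11160; answer 11160
Stage 4: A3 = 11160; r = 25; a(3) = 2*(-41) - 2*(36) + 3*(25) = -79; iterating: a(3)=-79, a(4)=32, a(5)=99, a(6)=-103, a(7)=-308, a(8)=-113, a(9)=81, a(10)=-536, a(11)=-1573; answer -1573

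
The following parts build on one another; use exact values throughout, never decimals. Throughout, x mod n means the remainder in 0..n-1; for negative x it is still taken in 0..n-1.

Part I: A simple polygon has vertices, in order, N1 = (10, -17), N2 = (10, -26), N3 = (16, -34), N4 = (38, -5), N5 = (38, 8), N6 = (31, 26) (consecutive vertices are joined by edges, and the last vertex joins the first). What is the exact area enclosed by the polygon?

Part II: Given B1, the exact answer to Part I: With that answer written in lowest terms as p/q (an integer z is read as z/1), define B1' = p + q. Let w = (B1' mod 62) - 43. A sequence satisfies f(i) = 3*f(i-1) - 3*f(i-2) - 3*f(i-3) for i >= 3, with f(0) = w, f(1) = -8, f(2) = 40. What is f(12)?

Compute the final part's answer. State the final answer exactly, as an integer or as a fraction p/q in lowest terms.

Part I: cross terms: (10*-26 - 10*-17)=-90, (10*-34 - 16*-26)=76, (16*-5 - 38*-34)=1212, (38*8 - 38*-5)=494, (38*26 - 31*8)=740, (31*-17 - 10*26)=-787; twice the area = |1645| = 1645; area = 1645/2; answer 1645/2
Part II: B1 = 1645/2; threaded value p + q = 1647; w = -8; f(3) = 3*(40) - 3*(-8) - 3*(-8) = 168; iterating: f(3)=168, f(4)=408, f(5)=600, f(6)=72, f(7)=-2808, f(8)=-10440, f(9)=-23112, f(10)=-29592, f(11)=11880, f(12)=193752; answer 193752

193752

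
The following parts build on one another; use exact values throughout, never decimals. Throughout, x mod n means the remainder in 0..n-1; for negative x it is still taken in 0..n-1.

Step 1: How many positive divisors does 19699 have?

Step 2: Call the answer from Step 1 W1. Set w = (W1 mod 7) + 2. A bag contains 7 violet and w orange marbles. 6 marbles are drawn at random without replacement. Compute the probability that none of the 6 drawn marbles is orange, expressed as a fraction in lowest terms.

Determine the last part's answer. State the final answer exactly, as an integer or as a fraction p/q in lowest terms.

Step 1: 19699 is prime, so its only divisors are 1 and 19699; count = 2; answer 2
Step 2: W1 = 2; w = 4; total draws C(11,6) = 462; favorable C(7,6) = 7; P = 1/66; answer 1/66

1/66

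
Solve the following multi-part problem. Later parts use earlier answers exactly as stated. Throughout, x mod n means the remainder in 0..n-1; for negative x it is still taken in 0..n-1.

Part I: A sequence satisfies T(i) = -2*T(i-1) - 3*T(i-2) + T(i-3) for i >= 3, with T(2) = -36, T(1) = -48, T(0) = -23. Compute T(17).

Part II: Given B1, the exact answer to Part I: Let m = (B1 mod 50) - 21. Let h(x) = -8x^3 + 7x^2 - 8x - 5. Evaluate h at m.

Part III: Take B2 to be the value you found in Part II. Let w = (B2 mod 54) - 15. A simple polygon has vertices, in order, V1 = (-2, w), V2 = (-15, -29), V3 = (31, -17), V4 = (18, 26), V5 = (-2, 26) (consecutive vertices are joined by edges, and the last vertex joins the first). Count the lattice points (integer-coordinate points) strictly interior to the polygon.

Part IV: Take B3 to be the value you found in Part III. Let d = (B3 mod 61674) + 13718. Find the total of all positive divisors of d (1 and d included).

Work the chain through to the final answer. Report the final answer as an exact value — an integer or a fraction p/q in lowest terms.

32984

Part I: T(3) = -2*(-36) - 3*(-48) + 1*(-23) = 193; iterating: T(3)=193, T(4)=-326, T(5)=37, T(6)=1097, T(7)=-2631, T(8)=2008, T(9)=4974, T(10)=-18603, T(11)=24292, T(12)=12199, T(13)=-115877, T(14)=219449, T(15)=-79068, T(16)=-616088, T(17)=1688829; answer 1688829
Part II: B1 = 1688829; m = 8; -8*(8)^3 + 7*(8)^2 - 8*(8)^1 - 5 = (-4096) + (448) + (-64) + (-5) = -3717; answer -3717
Part III: B2 = -3717; w = -6; cross terms: (-2*-29 - -15*-6)=-32, (-15*-17 - 31*-29)=1154, (31*26 - 18*-17)=1112, (18*26 - -2*26)=520, (-2*-6 - -2*26)=64; twice the area = |2818| = 2818; area = 1409; boundary points = 1 + 2 + 1 + 20 + 32 = 56; strictly interior points = area - boundary/2 + 1 = 1382; answer 1382
Part IV: B3 = 1382; d = 15100; 15100 = 2^2 * 5^2 * 151; sigma = (1 + 2 + 4) * (1 + 5 + 25) * (1 + 151) = 7 * 31 * 152 = 32984; answer 32984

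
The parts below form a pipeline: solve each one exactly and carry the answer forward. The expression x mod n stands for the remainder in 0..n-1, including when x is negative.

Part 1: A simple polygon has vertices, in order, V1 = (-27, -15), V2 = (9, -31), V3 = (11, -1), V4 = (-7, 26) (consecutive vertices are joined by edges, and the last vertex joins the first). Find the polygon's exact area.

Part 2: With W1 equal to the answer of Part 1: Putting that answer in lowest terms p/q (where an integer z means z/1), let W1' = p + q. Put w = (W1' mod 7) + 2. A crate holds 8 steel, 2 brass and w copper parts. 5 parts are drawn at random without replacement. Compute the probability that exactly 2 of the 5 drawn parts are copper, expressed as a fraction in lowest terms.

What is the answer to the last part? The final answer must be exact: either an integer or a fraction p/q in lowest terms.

20/51

Part 1: cross terms: (-27*-31 - 9*-15)=972, (9*-1 - 11*-31)=332, (11*26 - -7*-1)=279, (-7*-15 - -27*26)=807; twice the area = |2390| = 2390; area = 1195; answer 1195
Part 2: W1 = 1195; threaded value p + q = 1196; w = 8; total draws C(18,5) = 8568; favorable C(8,2)*C(10,3) = 3360; P = 20/51; answer 20/51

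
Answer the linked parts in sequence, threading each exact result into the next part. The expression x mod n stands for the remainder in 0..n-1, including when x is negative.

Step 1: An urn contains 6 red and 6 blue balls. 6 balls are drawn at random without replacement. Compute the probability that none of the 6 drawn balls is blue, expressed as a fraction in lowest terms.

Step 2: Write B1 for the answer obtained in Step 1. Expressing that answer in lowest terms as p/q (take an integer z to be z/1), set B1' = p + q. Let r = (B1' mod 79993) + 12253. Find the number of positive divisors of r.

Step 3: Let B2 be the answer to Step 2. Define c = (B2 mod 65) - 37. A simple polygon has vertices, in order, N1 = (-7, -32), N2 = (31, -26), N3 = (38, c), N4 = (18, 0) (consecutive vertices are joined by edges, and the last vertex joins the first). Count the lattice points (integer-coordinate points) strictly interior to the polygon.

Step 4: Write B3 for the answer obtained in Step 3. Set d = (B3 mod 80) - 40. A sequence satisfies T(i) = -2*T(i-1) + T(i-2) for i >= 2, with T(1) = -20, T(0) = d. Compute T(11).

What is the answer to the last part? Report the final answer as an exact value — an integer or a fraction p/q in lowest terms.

Step 1: total draws C(12,6) = 924; favorable C(6,6) = 1; P = 1/924; answer 1/924
Step 2: B1 = 1/924; threaded value p + q = 925; r = 13178; 13178 = 2 * 11 * 599; number of divisors = (1+1) * (1+1) * (1+1) = 8; answer 8
Step 3: B2 = 8; c = -29; cross terms: (-7*-26 - 31*-32)=1174, (31*-29 - 38*-26)=89, (38*0 - 18*-29)=522, (18*-32 - -7*0)=-576; twice the area = |1209| = 1209; area = 1209/2; boundary points = 2 + 1 + 1 + 1 = 5; strictly interior points = area - boundary/2 + 1 = 603; answer 603
Step 4: B3 = 603; d = 3; T(2) = -2*(-20) + 1*(3) = 43; iterating: T(2)=43, T(3)=-106, T(4)=255, T(5)=-616, T(6)=1487, T(7)=-3590, T(8)=8667, T(9)=-20924, T(10)=50515, T(11)=-121954; answer -121954

-121954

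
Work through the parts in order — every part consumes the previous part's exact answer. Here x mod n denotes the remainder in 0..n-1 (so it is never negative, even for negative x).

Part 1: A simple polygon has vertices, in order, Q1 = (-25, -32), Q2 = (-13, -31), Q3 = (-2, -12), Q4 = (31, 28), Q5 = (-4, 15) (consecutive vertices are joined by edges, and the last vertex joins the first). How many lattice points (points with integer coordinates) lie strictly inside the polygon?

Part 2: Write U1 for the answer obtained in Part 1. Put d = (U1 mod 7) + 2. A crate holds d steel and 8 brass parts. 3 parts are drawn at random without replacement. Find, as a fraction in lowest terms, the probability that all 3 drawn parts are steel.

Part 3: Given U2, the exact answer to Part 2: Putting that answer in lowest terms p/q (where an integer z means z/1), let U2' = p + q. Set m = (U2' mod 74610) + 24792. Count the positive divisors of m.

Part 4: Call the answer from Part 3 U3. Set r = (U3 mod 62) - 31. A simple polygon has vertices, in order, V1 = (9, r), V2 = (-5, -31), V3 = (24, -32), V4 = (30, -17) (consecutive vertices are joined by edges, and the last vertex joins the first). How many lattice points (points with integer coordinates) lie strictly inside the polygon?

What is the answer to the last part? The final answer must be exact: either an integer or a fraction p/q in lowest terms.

190

Part 1: cross terms: (-25*-31 - -13*-32)=359, (-13*-12 - -2*-31)=94, (-2*28 - 31*-12)=316, (31*15 - -4*28)=577, (-4*-32 - -25*15)=503; twice the area = |1849| = 1849; area = 1849/2; boundary points = 1 + 1 + 1 + 1 + 1 = 5; strictly interior points = area - boundary/2 + 1 = 923; answer 923
Part 2: U1 = 923; d = 8; total draws C(16,3) = 560; favorable C(8,3) = 56; P = 1/10; answer 1/10
Part 3: U2 = 1/10; threaded value p + q = 11; m = 24803; 24803 = 17 * 1459; number of divisors = (1+1) * (1+1) = 4; answer 4
Part 4: U3 = 4; r = -27; cross terms: (9*-31 - -5*-27)=-414, (-5*-32 - 24*-31)=904, (24*-17 - 30*-32)=552, (30*-27 - 9*-17)=-657; twice the area = |385| = 385; area = 385/2; boundary points = 2 + 1 + 3 + 1 = 7; strictly interior points = area - boundary/2 + 1 = 190; answer 190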